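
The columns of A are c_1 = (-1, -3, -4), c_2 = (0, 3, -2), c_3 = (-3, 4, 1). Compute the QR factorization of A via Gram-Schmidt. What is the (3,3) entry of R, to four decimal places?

c_1 = (-1, -3, -4); ‖c_1‖ = 5.0990, so q_1 = (-0.1961, -0.5883, -0.7845).
q_1·c_2 = (-0.1961)·0 + (-0.5883)·3 + (-0.7845)·(-2) = -0.1961.
u_2 = c_2 + 0.1961·q_1 = (-0.0385, 2.8846, -2.1538).
‖u_2‖ = 3.6002, so q_2 = (-0.0107, 0.8012, -0.5983).
q_1·c_3 = (-0.1961)·(-3) + (-0.5883)·4 + (-0.7845)·1 = -2.5495; q_2·c_3 = (-0.0107)·(-3) + 0.8012·4 + (-0.5983)·1 = 2.6387.
u_3 = c_3 + 2.5495·q_1 − 2.6387·q_2 = (-3.4718, 0.3858, 0.5786).
r_{33} = ‖u_3‖ = 3.5408.

r_{33} = 3.5408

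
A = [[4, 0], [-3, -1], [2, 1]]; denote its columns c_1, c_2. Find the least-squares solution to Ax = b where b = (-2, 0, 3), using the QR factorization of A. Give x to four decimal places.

x = (-0.5758, 2.9394)

q_1 = c_1/‖c_1‖ = (4, -3, 2)/5.3852 = (0.7428, -0.5571, 0.3714).
r_{12} = q_1·c_2 = 0.9285.
u_2 = c_2 − 0.9285·q_1 = (-0.6897, -0.4828, 0.6552).
‖u_2‖ = 1.0667, so q_2 = (-0.6465, -0.4526, 0.6142).
Qᵀb = (-0.3714, 3.1356).
Back-substitute: x_2 = 3.1356/1.0667 = 2.9394.
x_1 = (-0.3714 − 0.9285·2.9394)/5.3852 = -0.5758.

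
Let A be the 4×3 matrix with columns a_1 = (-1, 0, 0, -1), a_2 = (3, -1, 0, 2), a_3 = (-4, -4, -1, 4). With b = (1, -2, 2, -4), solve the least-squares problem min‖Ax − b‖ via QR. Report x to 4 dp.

a_1 = (-1, 0, 0, -1); ‖a_1‖ = 1.4142, so e_1 = (-0.7071, 0.0000, 0.0000, -0.7071).
e_1·a_2 = (-0.7071)·3 + 0.0000·(-1) + 0.0000·0 + (-0.7071)·2 = -3.5355.
u_2 = a_2 + 3.5355·e_1 = (0.5000, -1.0000, 0.0000, -0.5000).
‖u_2‖ = 1.2247, so e_2 = (0.4082, -0.8165, 0.0000, -0.4082).
e_1·a_3 = (-0.7071)·(-4) + 0.0000·(-4) + 0.0000·(-1) + (-0.7071)·4 = 0.0000; e_2·a_3 = 0.4082·(-4) + (-0.8165)·(-4) + 0.0000·(-1) + (-0.4082)·4 = 0.0000.
u_3 = a_3 + 0.0000·e_1 − 0.0000·e_2 = (-4.0000, -4.0000, -1.0000, 4.0000).
‖u_3‖ = 7.0000, so e_3 = (-0.5714, -0.5714, -0.1429, 0.5714).
Qᵀb = (2.1213, 3.6742, -2.0000).
Back-substitute: x_3 = -2.0000/7.0000 = -0.2857.
x_2 = (3.6742 − 0.0000·(-0.2857))/1.2247 = 3.0000.
x_1 = (2.1213 + 3.5355·3.0000 + 0.0000·(-0.2857))/1.4142 = 9.0000.

x = (9.0000, 3.0000, -0.2857)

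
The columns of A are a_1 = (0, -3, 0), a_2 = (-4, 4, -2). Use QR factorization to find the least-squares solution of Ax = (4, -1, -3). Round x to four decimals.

x = (-0.3333, -0.5000)

a_1 = (0, -3, 0); ‖a_1‖ = 3.0000, so e_1 = (0.0000, -1.0000, 0.0000).
e_1·a_2 = 0.0000·(-4) + (-1.0000)·4 + 0.0000·(-2) = -4.0000.
u_2 = a_2 + 4.0000·e_1 = (-4.0000, 0.0000, -2.0000).
‖u_2‖ = 4.4721, so e_2 = (-0.8944, 0.0000, -0.4472).
Qᵀb = (1.0000, -2.2361).
Back-substitute: x_2 = -2.2361/4.4721 = -0.5000.
x_1 = (1.0000 + 4.0000·(-0.5000))/3.0000 = -0.3333.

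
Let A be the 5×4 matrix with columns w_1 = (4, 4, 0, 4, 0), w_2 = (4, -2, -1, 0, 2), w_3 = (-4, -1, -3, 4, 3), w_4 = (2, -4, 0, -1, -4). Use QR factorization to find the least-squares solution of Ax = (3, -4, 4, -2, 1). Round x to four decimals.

w_1 = (4, 4, 0, 4, 0); ‖w_1‖ = 6.9282, so q_1 = (0.5774, 0.5774, 0.0000, 0.5774, 0.0000).
q_1·w_2 = 0.5774·4 + 0.5774·(-2) + 0.0000·(-1) + 0.5774·0 + 0.0000·2 = 1.1547.
u_2 = w_2 − 1.1547·q_1 = (3.3333, -2.6667, -1.0000, -0.6667, 2.0000).
‖u_2‖ = 4.8648, so q_2 = (0.6852, -0.5482, -0.2056, -0.1370, 0.4111).
q_1·w_3 = 0.5774·(-4) + 0.5774·(-1) + 0.0000·(-3) + 0.5774·4 + 0.0000·3 = -0.5774; q_2·w_3 = 0.6852·(-4) + (-0.5482)·(-1) + (-0.2056)·(-3) + (-0.1370)·4 + 0.4111·3 = -0.8907.
u_3 = w_3 + 0.5774·q_1 + 0.8907·q_2 = (-3.0563, -1.1549, -3.1831, 4.2113, 3.3662).
‖u_3‖ = 7.0621, so q_3 = (-0.4328, -0.1635, -0.4507, 0.5963, 0.4767).
q_1·w_4 = 0.5774·2 + 0.5774·(-4) + 0.0000·0 + 0.5774·(-1) + 0.0000·(-4) = -1.7321; q_2·w_4 = 0.6852·2 + (-0.5482)·(-4) + (-0.2056)·0 + (-0.1370)·(-1) + 0.4111·(-4) = 2.0556; q_3·w_4 = (-0.4328)·2 + (-0.1635)·(-4) + (-0.4507)·0 + 0.5963·(-1) + 0.4767·(-4) = -2.7144.
u_4 = w_4 + 1.7321·q_1 − 2.0556·q_2 + 2.7144·q_3 = (0.4168, -2.3171, -0.8009, 1.9003, -3.5513).
‖u_4‖ = 4.7336, so q_4 = (0.0881, -0.4895, -0.1692, 0.4015, -0.7502).
Qᵀb = (-1.7321, 4.1111, -3.1631, -0.0077).
Back-substitute: x_4 = -0.0077/4.7336 = -0.0016.
x_3 = (-3.1631 + 2.7144·(-0.0016))/7.0621 = -0.4485.
x_2 = (4.1111 + 0.8907·(-0.4485) − 2.0556·(-0.0016))/4.8648 = 0.7636.
x_1 = (-1.7321 − 1.1547·0.7636 + 0.5774·(-0.4485) + 1.7321·(-0.0016))/6.9282 = -0.4151.

x = (-0.4151, 0.7636, -0.4485, -0.0016)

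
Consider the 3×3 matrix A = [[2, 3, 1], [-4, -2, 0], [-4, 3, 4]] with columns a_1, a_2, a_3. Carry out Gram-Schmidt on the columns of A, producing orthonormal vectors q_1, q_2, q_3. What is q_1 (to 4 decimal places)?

q_1 = (0.3333, -0.6667, -0.6667)

q_1 = a_1/‖a_1‖ = (2, -4, -4)/6.0000 = (0.3333, -0.6667, -0.6667).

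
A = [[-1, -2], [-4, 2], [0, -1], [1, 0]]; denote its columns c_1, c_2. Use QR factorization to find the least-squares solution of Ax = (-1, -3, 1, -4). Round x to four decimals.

x = (0.4048, -0.2857)

c_1 = (-1, -4, 0, 1); ‖c_1‖ = 4.2426, so q_1 = (-0.2357, -0.9428, 0.0000, 0.2357).
q_1·c_2 = (-0.2357)·(-2) + (-0.9428)·2 + 0.0000·(-1) + 0.2357·0 = -1.4142.
u_2 = c_2 + 1.4142·q_1 = (-2.3333, 0.6667, -1.0000, 0.3333).
‖u_2‖ = 2.6458, so q_2 = (-0.8819, 0.2520, -0.3780, 0.1260).
Qᵀb = (2.1213, -0.7559).
Back-substitute: x_2 = -0.7559/2.6458 = -0.2857.
x_1 = (2.1213 + 1.4142·(-0.2857))/4.2426 = 0.4048.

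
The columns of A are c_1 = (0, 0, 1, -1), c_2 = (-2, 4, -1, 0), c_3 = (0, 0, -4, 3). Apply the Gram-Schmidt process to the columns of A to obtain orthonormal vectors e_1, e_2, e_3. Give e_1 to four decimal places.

e_1 = (0.0000, 0.0000, 0.7071, -0.7071)

c_1 = (0, 0, 1, -1); ‖c_1‖ = 1.4142, so e_1 = (0.0000, 0.0000, 0.7071, -0.7071).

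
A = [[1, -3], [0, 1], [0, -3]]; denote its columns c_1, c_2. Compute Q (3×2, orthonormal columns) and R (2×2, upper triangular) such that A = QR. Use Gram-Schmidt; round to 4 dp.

c_1 = (1, 0, 0); ‖c_1‖ = 1.0000, so e_1 = (1.0000, 0.0000, 0.0000).
e_1·c_2 = 1.0000·(-3) + 0.0000·1 + 0.0000·(-3) = -3.0000.
u_2 = c_2 + 3.0000·e_1 = (0.0000, 1.0000, -3.0000).
‖u_2‖ = 3.1623, so e_2 = (0.0000, 0.3162, -0.9487).

Q = [[1.0000, 0.0000], [0.0000, 0.3162], [0.0000, -0.9487]], R = [[1.0000, -3.0000], [0.0000, 3.1623]]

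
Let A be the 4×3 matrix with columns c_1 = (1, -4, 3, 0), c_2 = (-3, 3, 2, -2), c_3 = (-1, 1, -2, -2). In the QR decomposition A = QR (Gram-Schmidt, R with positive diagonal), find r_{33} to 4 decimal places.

q_1 = c_1/‖c_1‖ = (1, -4, 3, 0)/5.0990 = (0.1961, -0.7845, 0.5883, 0.0000).
r_{12} = q_1·c_2 = -1.7650.
u_2 = c_2 + 1.7650·q_1 = (-2.6538, 1.6154, 3.0385, -2.0000).
‖u_2‖ = 4.7838, so q_2 = (-0.5548, 0.3377, 0.6352, -0.4181).
r_{13} = q_1·c_3 = -2.1573; r_{23} = q_2·c_3 = 0.4583.
u_3 = c_3 + 2.1573·q_1 − 0.4583·q_2 = (-0.3227, -0.8471, -1.0218, -1.8084).
r_{33} = ‖u_3‖ = 2.2663.

r_{33} = 2.2663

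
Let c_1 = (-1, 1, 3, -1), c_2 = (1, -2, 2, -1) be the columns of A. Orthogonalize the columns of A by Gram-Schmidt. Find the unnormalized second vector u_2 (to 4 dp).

u_2 = (1.3333, -2.3333, 1.0000, -0.6667)

q_1 = c_1/‖c_1‖ = (-1, 1, 3, -1)/3.4641 = (-0.2887, 0.2887, 0.8660, -0.2887).
r_{12} = q_1·c_2 = 1.1547.
u_2 = c_2 − 1.1547·q_1 = (1.3333, -2.3333, 1.0000, -0.6667).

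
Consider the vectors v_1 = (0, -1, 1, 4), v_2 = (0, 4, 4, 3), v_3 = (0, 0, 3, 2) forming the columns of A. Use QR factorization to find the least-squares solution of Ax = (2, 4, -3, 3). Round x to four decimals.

v_1 = (0, -1, 1, 4); ‖v_1‖ = 4.2426, so q_1 = (0.0000, -0.2357, 0.2357, 0.9428).
q_1·v_2 = 0.0000·0 + (-0.2357)·4 + 0.2357·4 + 0.9428·3 = 2.8284.
u_2 = v_2 − 2.8284·q_1 = (0.0000, 4.6667, 3.3333, 0.3333).
‖u_2‖ = 5.7446, so q_2 = (0.0000, 0.8124, 0.5803, 0.0580).
q_1·v_3 = 0.0000·0 + (-0.2357)·0 + 0.2357·3 + 0.9428·2 = 2.5927; q_2·v_3 = 0.0000·0 + 0.8124·0 + 0.5803·3 + 0.0580·2 = 1.8568.
u_3 = v_3 − 2.5927·q_1 − 1.8568·q_2 = (0.0000, -0.8973, 1.3114, -0.5522).
‖u_3‖ = 1.6823, so q_3 = (0.0000, -0.5334, 0.7796, -0.3282).
Qᵀb = (1.1785, 1.6828, -5.4571).
Back-substitute: x_3 = -5.4571/1.6823 = -3.2439.
x_2 = (1.6828 − 1.8568·(-3.2439))/5.7446 = 1.3415.
x_1 = (1.1785 − 2.8284·1.3415 − 2.5927·(-3.2439))/4.2426 = 1.3659.

x = (1.3659, 1.3415, -3.2439)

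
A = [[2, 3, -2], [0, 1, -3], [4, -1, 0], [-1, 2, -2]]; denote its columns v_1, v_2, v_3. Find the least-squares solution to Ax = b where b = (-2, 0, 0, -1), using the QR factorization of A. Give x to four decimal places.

x = (-0.1638, -0.7239, -0.2199)

e_1 = v_1/‖v_1‖ = (2, 0, 4, -1)/4.5826 = (0.4364, 0.0000, 0.8729, -0.2182).
r_{12} = e_1·v_2 = 0.0000.
u_2 = v_2 − 0.0000·e_1 = (3.0000, 1.0000, -1.0000, 2.0000).
‖u_2‖ = 3.8730, so e_2 = (0.7746, 0.2582, -0.2582, 0.5164).
r_{13} = e_1·v_3 = -0.4364; r_{23} = e_2·v_3 = -3.3566.
u_3 = v_3 + 0.4364·e_1 + 3.3566·e_2 = (0.7905, -2.1333, -0.4857, -0.3619).
‖u_3‖ = 2.3543, so e_3 = (0.3358, -0.9061, -0.2063, -0.1537).
Qᵀb = (-0.6547, -2.0656, -0.5178).
Back-substitute: x_3 = -0.5178/2.3543 = -0.2199.
x_2 = (-2.0656 + 3.3566·(-0.2199))/3.8730 = -0.7239.
x_1 = (-0.6547 − 0.0000·(-0.7239) + 0.4364·(-0.2199))/4.5826 = -0.1638.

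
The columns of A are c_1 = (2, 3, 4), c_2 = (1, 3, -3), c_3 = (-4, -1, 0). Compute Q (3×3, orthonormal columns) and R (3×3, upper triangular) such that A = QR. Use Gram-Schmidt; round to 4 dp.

c_1 = (2, 3, 4); ‖c_1‖ = 5.3852, so e_1 = (0.3714, 0.5571, 0.7428).
e_1·c_2 = 0.3714·1 + 0.5571·3 + 0.7428·(-3) = -0.1857.
u_2 = c_2 + 0.1857·e_1 = (1.0690, 3.1034, -2.8621).
‖u_2‖ = 4.3549, so e_2 = (0.2455, 0.7126, -0.6572).
e_1·c_3 = 0.3714·(-4) + 0.5571·(-1) + 0.7428·0 = -2.0426; e_2·c_3 = 0.2455·(-4) + 0.7126·(-1) + (-0.6572)·0 = -1.6945.
u_3 = c_3 + 2.0426·e_1 + 1.6945·e_2 = (-2.8255, 1.3455, 0.4036).
‖u_3‖ = 3.1554, so e_3 = (-0.8954, 0.4264, 0.1279).

Q = [[0.3714, 0.2455, -0.8954], [0.5571, 0.7126, 0.4264], [0.7428, -0.6572, 0.1279]], R = [[5.3852, -0.1857, -2.0426], [0.0000, 4.3549, -1.6945], [0.0000, 0.0000, 3.1554]]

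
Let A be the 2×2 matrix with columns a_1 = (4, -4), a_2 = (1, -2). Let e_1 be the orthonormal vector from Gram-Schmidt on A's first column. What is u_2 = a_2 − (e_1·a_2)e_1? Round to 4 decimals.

e_1 = a_1/‖a_1‖ = (4, -4)/5.6569 = (0.7071, -0.7071).
r_{12} = e_1·a_2 = 2.1213.
u_2 = a_2 − 2.1213·e_1 = (-0.5000, -0.5000).

u_2 = (-0.5000, -0.5000)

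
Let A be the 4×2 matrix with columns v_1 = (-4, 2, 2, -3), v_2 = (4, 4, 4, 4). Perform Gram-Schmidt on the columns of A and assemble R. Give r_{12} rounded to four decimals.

r_{12} = -2.0889

e_1 = v_1/‖v_1‖ = (-4, 2, 2, -3)/5.7446 = (-0.6963, 0.3482, 0.3482, -0.5222).
r_{12} = e_1·v_2 = -2.0889.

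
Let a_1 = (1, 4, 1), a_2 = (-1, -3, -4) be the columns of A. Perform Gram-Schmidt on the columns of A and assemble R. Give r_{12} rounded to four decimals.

r_{12} = -4.0069

e_1 = a_1/‖a_1‖ = (1, 4, 1)/4.2426 = (0.2357, 0.9428, 0.2357).
r_{12} = e_1·a_2 = -4.0069.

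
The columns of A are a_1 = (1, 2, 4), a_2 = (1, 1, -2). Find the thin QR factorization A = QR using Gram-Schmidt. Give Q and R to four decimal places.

Q = [[0.2182, 0.5646], [0.4364, 0.6731], [0.8729, -0.4777]], R = [[4.5826, -1.0911], [0.0000, 2.1931]]

a_1 = (1, 2, 4); ‖a_1‖ = 4.5826, so q_1 = (0.2182, 0.4364, 0.8729).
q_1·a_2 = 0.2182·1 + 0.4364·1 + 0.8729·(-2) = -1.0911.
u_2 = a_2 + 1.0911·q_1 = (1.2381, 1.4762, -1.0476).
‖u_2‖ = 2.1931, so q_2 = (0.5646, 0.6731, -0.4777).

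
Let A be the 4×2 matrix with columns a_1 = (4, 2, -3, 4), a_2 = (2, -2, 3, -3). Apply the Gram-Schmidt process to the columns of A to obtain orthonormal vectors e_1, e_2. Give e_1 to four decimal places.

e_1 = (0.5963, 0.2981, -0.4472, 0.5963)

a_1 = (4, 2, -3, 4); ‖a_1‖ = 6.7082, so e_1 = (0.5963, 0.2981, -0.4472, 0.5963).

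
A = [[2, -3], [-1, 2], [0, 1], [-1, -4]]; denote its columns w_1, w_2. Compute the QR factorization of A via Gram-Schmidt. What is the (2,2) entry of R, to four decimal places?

r_{22} = 5.2281

w_1 = (2, -1, 0, -1); ‖w_1‖ = 2.4495, so e_1 = (0.8165, -0.4082, 0.0000, -0.4082).
e_1·w_2 = 0.8165·(-3) + (-0.4082)·2 + 0.0000·1 + (-0.4082)·(-4) = -1.6330.
u_2 = w_2 + 1.6330·e_1 = (-1.6667, 1.3333, 1.0000, -4.6667).
r_{22} = ‖u_2‖ = 5.2281.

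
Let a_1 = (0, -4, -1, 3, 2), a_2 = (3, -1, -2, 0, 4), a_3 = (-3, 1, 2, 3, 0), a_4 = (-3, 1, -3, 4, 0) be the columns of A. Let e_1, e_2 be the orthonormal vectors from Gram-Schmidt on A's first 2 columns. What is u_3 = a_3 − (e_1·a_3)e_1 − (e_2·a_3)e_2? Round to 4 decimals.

a_1 = (0, -4, -1, 3, 2); ‖a_1‖ = 5.4772, so e_1 = (0.0000, -0.7303, -0.1826, 0.5477, 0.3651).
e_1·a_2 = 0.0000·3 + (-0.7303)·(-1) + (-0.1826)·(-2) + 0.5477·0 + 0.3651·4 = 2.5560.
u_2 = a_2 − 2.5560·e_1 = (3.0000, 0.8667, -1.5333, -1.4000, 3.0667).
‖u_2‖ = 4.8442, so e_2 = (0.6193, 0.1789, -0.3165, -0.2890, 0.6331).
e_1·a_3 = 0.0000·(-3) + (-0.7303)·1 + (-0.1826)·2 + 0.5477·3 + 0.3651·0 = 0.5477; e_2·a_3 = 0.6193·(-3) + 0.1789·1 + (-0.3165)·2 + (-0.2890)·3 + 0.6331·0 = -3.1790.
u_3 = a_3 − 0.5477·e_1 + 3.1790·e_2 = (-1.0313, 1.9687, 1.0938, 1.7813, 1.8125).

u_3 = (-1.0313, 1.9687, 1.0938, 1.7813, 1.8125)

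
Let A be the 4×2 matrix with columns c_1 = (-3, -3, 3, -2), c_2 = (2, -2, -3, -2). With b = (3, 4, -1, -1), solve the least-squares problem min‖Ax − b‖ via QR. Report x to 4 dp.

e_1 = c_1/‖c_1‖ = (-3, -3, 3, -2)/5.5678 = (-0.5388, -0.5388, 0.5388, -0.3592).
r_{12} = e_1·c_2 = -0.8980.
u_2 = c_2 + 0.8980·e_1 = (1.5161, -2.4839, -2.5161, -2.3226).
‖u_2‖ = 4.4937, so e_2 = (0.3374, -0.5527, -0.5599, -0.5168).
Qᵀb = (-3.9513, -0.1220).
Back-substitute: x_2 = -0.1220/4.4937 = -0.0272.
x_1 = (-3.9513 + 0.8980·(-0.0272))/5.5678 = -0.7141.

x = (-0.7141, -0.0272)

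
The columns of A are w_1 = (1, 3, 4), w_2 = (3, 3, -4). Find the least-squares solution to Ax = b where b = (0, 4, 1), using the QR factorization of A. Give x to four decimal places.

x = (0.6636, 0.3134)

q_1 = w_1/‖w_1‖ = (1, 3, 4)/5.0990 = (0.1961, 0.5883, 0.7845).
r_{12} = q_1·w_2 = -0.7845.
u_2 = w_2 + 0.7845·q_1 = (3.1538, 3.4615, -3.3846).
‖u_2‖ = 5.7779, so q_2 = (0.5458, 0.5991, -0.5858).
Qᵀb = (3.1379, 1.8106).
Back-substitute: x_2 = 1.8106/5.7779 = 0.3134.
x_1 = (3.1379 + 0.7845·0.3134)/5.0990 = 0.6636.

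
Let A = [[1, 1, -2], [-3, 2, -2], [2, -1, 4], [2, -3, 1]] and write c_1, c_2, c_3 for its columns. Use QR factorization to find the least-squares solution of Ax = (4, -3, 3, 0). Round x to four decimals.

c_1 = (1, -3, 2, 2); ‖c_1‖ = 4.2426, so q_1 = (0.2357, -0.7071, 0.4714, 0.4714).
q_1·c_2 = 0.2357·1 + (-0.7071)·2 + 0.4714·(-1) + 0.4714·(-3) = -3.0641.
u_2 = c_2 + 3.0641·q_1 = (1.7222, -0.1667, 0.4444, -1.5556).
‖u_2‖ = 2.3688, so q_2 = (0.7271, -0.0704, 0.1876, -0.6567).
q_1·c_3 = 0.2357·(-2) + (-0.7071)·(-2) + 0.4714·4 + 0.4714·1 = 3.2998; q_2·c_3 = 0.7271·(-2) + (-0.0704)·(-2) + 0.1876·4 + (-0.6567)·1 = -1.2196.
u_3 = c_3 − 3.2998·q_1 + 1.2196·q_2 = (-1.8911, 0.2475, 2.6733, -1.3564).
‖u_3‖ = 3.5530, so q_3 = (-0.5323, 0.0697, 0.7524, -0.3818).
Qᵀb = (4.4783, 3.6822, -0.0808).
Back-substitute: x_3 = -0.0808/3.5530 = -0.0227.
x_2 = (3.6822 + 1.2196·(-0.0227))/2.3688 = 1.5427.
x_1 = (4.4783 + 3.0641·1.5427 − 3.2998·(-0.0227))/4.2426 = 2.1875.

x = (2.1875, 1.5427, -0.0227)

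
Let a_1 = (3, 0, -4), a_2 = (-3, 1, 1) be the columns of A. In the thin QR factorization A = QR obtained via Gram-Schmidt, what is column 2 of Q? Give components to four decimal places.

q_2 = (-0.6993, 0.4856, -0.5245)

a_1 = (3, 0, -4); ‖a_1‖ = 5.0000, so q_1 = (0.6000, 0.0000, -0.8000).
q_1·a_2 = 0.6000·(-3) + 0.0000·1 + (-0.8000)·1 = -2.6000.
u_2 = a_2 + 2.6000·q_1 = (-1.4400, 1.0000, -1.0800).
‖u_2‖ = 2.0591, so q_2 = (-0.6993, 0.4856, -0.5245).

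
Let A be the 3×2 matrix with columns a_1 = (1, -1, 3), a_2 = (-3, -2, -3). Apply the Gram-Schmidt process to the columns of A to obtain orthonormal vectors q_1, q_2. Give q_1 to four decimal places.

q_1 = a_1/‖a_1‖ = (1, -1, 3)/3.3166 = (0.3015, -0.3015, 0.9045).

q_1 = (0.3015, -0.3015, 0.9045)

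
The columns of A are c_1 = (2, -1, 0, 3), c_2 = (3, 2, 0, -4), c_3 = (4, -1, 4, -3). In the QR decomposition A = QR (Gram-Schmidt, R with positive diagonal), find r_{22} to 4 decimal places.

c_1 = (2, -1, 0, 3); ‖c_1‖ = 3.7417, so q_1 = (0.5345, -0.2673, 0.0000, 0.8018).
q_1·c_2 = 0.5345·3 + (-0.2673)·2 + 0.0000·0 + 0.8018·(-4) = -2.1381.
u_2 = c_2 + 2.1381·q_1 = (4.1429, 1.4286, 0.0000, -2.2857).
r_{22} = ‖u_2‖ = 4.9425.

r_{22} = 4.9425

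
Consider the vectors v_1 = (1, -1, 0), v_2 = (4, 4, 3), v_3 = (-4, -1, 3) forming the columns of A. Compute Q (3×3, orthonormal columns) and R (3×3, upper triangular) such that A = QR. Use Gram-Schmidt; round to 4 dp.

v_1 = (1, -1, 0); ‖v_1‖ = 1.4142, so q_1 = (0.7071, -0.7071, 0.0000).
q_1·v_2 = 0.7071·4 + (-0.7071)·4 + 0.0000·3 = 0.0000.
u_2 = v_2 + 0.0000·q_1 = (4.0000, 4.0000, 3.0000).
‖u_2‖ = 6.4031, so q_2 = (0.6247, 0.6247, 0.4685).
q_1·v_3 = 0.7071·(-4) + (-0.7071)·(-1) + 0.0000·3 = -2.1213; q_2·v_3 = 0.6247·(-4) + 0.6247·(-1) + 0.4685·3 = -1.7179.
u_3 = v_3 + 2.1213·q_1 + 1.7179·q_2 = (-1.4268, -1.4268, 3.8049).
‖u_3‖ = 4.3068, so q_3 = (-0.3313, -0.3313, 0.8835).

Q = [[0.7071, 0.6247, -0.3313], [-0.7071, 0.6247, -0.3313], [0.0000, 0.4685, 0.8835]], R = [[1.4142, 0.0000, -2.1213], [0.0000, 6.4031, -1.7179], [0.0000, 0.0000, 4.3068]]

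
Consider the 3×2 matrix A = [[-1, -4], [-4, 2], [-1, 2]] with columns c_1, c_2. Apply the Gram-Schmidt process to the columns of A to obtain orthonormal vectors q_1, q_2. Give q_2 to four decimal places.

c_1 = (-1, -4, -1); ‖c_1‖ = 4.2426, so q_1 = (-0.2357, -0.9428, -0.2357).
q_1·c_2 = (-0.2357)·(-4) + (-0.9428)·2 + (-0.2357)·2 = -1.4142.
u_2 = c_2 + 1.4142·q_1 = (-4.3333, 0.6667, 1.6667).
‖u_2‖ = 4.6904, so q_2 = (-0.9239, 0.1421, 0.3553).

q_2 = (-0.9239, 0.1421, 0.3553)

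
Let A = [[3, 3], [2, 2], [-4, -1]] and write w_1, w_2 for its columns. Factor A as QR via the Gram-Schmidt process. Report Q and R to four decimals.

Q = [[0.5571, 0.6180], [0.3714, 0.4120], [-0.7428, 0.6695]], R = [[5.3852, 3.1568], [0.0000, 2.0086]]

w_1 = (3, 2, -4); ‖w_1‖ = 5.3852, so q_1 = (0.5571, 0.3714, -0.7428).
q_1·w_2 = 0.5571·3 + 0.3714·2 + (-0.7428)·(-1) = 3.1568.
u_2 = w_2 − 3.1568·q_1 = (1.2414, 0.8276, 1.3448).
‖u_2‖ = 2.0086, so q_2 = (0.6180, 0.4120, 0.6695).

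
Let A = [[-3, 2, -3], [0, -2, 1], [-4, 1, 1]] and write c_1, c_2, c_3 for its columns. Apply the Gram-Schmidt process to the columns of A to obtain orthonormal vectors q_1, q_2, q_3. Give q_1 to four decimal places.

q_1 = (-0.6000, 0.0000, -0.8000)

c_1 = (-3, 0, -4); ‖c_1‖ = 5.0000, so q_1 = (-0.6000, 0.0000, -0.8000).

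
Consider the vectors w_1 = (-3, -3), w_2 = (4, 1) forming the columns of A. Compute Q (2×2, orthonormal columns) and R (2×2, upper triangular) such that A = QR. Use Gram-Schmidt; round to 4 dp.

w_1 = (-3, -3); ‖w_1‖ = 4.2426, so q_1 = (-0.7071, -0.7071).
q_1·w_2 = (-0.7071)·4 + (-0.7071)·1 = -3.5355.
u_2 = w_2 + 3.5355·q_1 = (1.5000, -1.5000).
‖u_2‖ = 2.1213, so q_2 = (0.7071, -0.7071).

Q = [[-0.7071, 0.7071], [-0.7071, -0.7071]], R = [[4.2426, -3.5355], [0.0000, 2.1213]]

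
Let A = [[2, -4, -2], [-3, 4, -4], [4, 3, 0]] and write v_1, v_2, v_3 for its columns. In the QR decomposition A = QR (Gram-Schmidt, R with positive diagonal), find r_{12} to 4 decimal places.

r_{12} = -1.4856

e_1 = v_1/‖v_1‖ = (2, -3, 4)/5.3852 = (0.3714, -0.5571, 0.7428).
r_{12} = e_1·v_2 = -1.4856.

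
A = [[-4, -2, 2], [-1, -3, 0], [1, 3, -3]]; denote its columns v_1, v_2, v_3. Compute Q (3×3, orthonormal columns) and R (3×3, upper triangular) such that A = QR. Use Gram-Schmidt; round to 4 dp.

Q = [[-0.9428, 0.3333, 0.0000], [-0.2357, -0.6667, -0.7071], [0.2357, 0.6667, -0.7071]], R = [[4.2426, 3.2998, -2.5927], [0.0000, 3.3333, -1.3333], [0.0000, 0.0000, 2.1213]]

e_1 = v_1/‖v_1‖ = (-4, -1, 1)/4.2426 = (-0.9428, -0.2357, 0.2357).
r_{12} = e_1·v_2 = 3.2998.
u_2 = v_2 − 3.2998·e_1 = (1.1111, -2.2222, 2.2222).
‖u_2‖ = 3.3333, so e_2 = (0.3333, -0.6667, 0.6667).
r_{13} = e_1·v_3 = -2.5927; r_{23} = e_2·v_3 = -1.3333.
u_3 = v_3 + 2.5927·e_1 + 1.3333·e_2 = (0.0000, -1.5000, -1.5000).
‖u_3‖ = 2.1213, so e_3 = (0.0000, -0.7071, -0.7071).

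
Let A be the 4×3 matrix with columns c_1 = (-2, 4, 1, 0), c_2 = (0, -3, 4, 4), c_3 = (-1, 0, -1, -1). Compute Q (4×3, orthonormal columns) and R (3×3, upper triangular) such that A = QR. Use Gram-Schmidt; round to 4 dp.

e_1 = c_1/‖c_1‖ = (-2, 4, 1, 0)/4.5826 = (-0.4364, 0.8729, 0.2182, 0.0000).
r_{12} = e_1·c_2 = -1.7457.
u_2 = c_2 + 1.7457·e_1 = (-0.7619, -1.4762, 4.3810, 4.0000).
‖u_2‖ = 6.1606, so e_2 = (-0.1237, -0.2396, 0.7111, 0.6493).
r_{13} = e_1·c_3 = 0.2182; r_{23} = e_2·c_3 = -1.2367.
u_3 = c_3 − 0.2182·e_1 + 1.2367·e_2 = (-1.0577, -0.4868, -0.1681, -0.1970).
‖u_3‖ = 1.1928, so e_3 = (-0.8867, -0.4081, -0.1410, -0.1651).

Q = [[-0.4364, -0.1237, -0.8867], [0.8729, -0.2396, -0.4081], [0.2182, 0.7111, -0.1410], [0.0000, 0.6493, -0.1651]], R = [[4.5826, -1.7457, 0.2182], [0.0000, 6.1606, -1.2367], [0.0000, 0.0000, 1.1928]]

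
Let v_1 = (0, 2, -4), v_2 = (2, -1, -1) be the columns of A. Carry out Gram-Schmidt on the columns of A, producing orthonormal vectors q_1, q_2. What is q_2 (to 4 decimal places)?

v_1 = (0, 2, -4); ‖v_1‖ = 4.4721, so q_1 = (0.0000, 0.4472, -0.8944).
q_1·v_2 = 0.0000·2 + 0.4472·(-1) + (-0.8944)·(-1) = 0.4472.
u_2 = v_2 − 0.4472·q_1 = (2.0000, -1.2000, -0.6000).
‖u_2‖ = 2.4083, so q_2 = (0.8305, -0.4983, -0.2491).

q_2 = (0.8305, -0.4983, -0.2491)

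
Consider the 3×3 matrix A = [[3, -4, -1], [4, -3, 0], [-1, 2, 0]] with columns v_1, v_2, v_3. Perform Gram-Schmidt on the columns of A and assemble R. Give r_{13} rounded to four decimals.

v_1 = (3, 4, -1); ‖v_1‖ = 5.0990, so q_1 = (0.5883, 0.7845, -0.1961).
r_{13} = q_1·v_3 = -0.5883.

r_{13} = -0.5883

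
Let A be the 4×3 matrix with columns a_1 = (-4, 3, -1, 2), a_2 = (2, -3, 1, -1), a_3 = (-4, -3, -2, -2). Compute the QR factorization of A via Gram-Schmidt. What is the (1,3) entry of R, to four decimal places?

r_{13} = 0.9129

a_1 = (-4, 3, -1, 2); ‖a_1‖ = 5.4772, so q_1 = (-0.7303, 0.5477, -0.1826, 0.3651).
r_{13} = q_1·a_3 = 0.9129.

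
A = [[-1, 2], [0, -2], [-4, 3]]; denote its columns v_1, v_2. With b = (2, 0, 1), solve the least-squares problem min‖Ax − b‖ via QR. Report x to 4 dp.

x = (-0.0430, 0.3763)

v_1 = (-1, 0, -4); ‖v_1‖ = 4.1231, so q_1 = (-0.2425, 0.0000, -0.9701).
q_1·v_2 = (-0.2425)·2 + 0.0000·(-2) + (-0.9701)·3 = -3.3955.
u_2 = v_2 + 3.3955·q_1 = (1.1765, -2.0000, -0.2941).
‖u_2‖ = 2.3389, so q_2 = (0.5030, -0.8551, -0.1257).
Qᵀb = (-1.4552, 0.8802).
Back-substitute: x_2 = 0.8802/2.3389 = 0.3763.
x_1 = (-1.4552 + 3.3955·0.3763)/4.1231 = -0.0430.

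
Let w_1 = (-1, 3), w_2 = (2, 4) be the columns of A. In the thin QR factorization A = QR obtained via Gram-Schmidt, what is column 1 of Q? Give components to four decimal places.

e_1 = (-0.3162, 0.9487)

e_1 = w_1/‖w_1‖ = (-1, 3)/3.1623 = (-0.3162, 0.9487).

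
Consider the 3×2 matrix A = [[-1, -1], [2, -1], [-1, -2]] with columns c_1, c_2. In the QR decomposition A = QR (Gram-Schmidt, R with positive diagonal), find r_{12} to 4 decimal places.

r_{12} = 0.4082

c_1 = (-1, 2, -1); ‖c_1‖ = 2.4495, so q_1 = (-0.4082, 0.8165, -0.4082).
r_{12} = q_1·c_2 = 0.4082.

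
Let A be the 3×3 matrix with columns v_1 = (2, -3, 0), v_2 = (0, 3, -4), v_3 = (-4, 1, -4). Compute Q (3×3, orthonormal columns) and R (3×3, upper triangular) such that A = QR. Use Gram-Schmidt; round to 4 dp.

Q = [[0.5547, 0.3196, -0.7682], [-0.8321, 0.2131, -0.5121], [0.0000, -0.9233, -0.3841]], R = [[3.6056, -2.4962, -3.0509], [0.0000, 4.3323, 2.6278], [0.0000, 0.0000, 4.0972]]

q_1 = v_1/‖v_1‖ = (2, -3, 0)/3.6056 = (0.5547, -0.8321, 0.0000).
r_{12} = q_1·v_2 = -2.4962.
u_2 = v_2 + 2.4962·q_1 = (1.3846, 0.9231, -4.0000).
‖u_2‖ = 4.3323, so q_2 = (0.3196, 0.2131, -0.9233).
r_{13} = q_1·v_3 = -3.0509; r_{23} = q_2·v_3 = 2.6278.
u_3 = v_3 + 3.0509·q_1 − 2.6278·q_2 = (-3.1475, -2.0984, -1.5738).
‖u_3‖ = 4.0972, so q_3 = (-0.7682, -0.5121, -0.3841).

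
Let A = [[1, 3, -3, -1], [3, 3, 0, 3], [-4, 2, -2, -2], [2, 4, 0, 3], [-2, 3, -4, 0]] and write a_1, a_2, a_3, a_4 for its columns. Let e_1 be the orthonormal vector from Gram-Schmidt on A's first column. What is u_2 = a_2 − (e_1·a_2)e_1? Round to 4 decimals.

u_2 = (2.8235, 2.4706, 2.7059, 3.6471, 3.3529)

e_1 = a_1/‖a_1‖ = (1, 3, -4, 2, -2)/5.8310 = (0.1715, 0.5145, -0.6860, 0.3430, -0.3430).
r_{12} = e_1·a_2 = 1.0290.
u_2 = a_2 − 1.0290·e_1 = (2.8235, 2.4706, 2.7059, 3.6471, 3.3529).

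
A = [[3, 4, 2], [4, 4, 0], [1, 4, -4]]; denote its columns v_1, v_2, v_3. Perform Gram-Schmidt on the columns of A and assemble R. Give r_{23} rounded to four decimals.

v_1 = (3, 4, 1); ‖v_1‖ = 5.0990, so q_1 = (0.5883, 0.7845, 0.1961).
q_1·v_2 = 0.5883·4 + 0.7845·4 + 0.1961·4 = 6.2757.
u_2 = v_2 − 6.2757·q_1 = (0.3077, -0.9231, 2.7692).
‖u_2‖ = 2.9352, so q_2 = (0.1048, -0.3145, 0.9435).
r_{23} = q_2·v_3 = -3.5642.

r_{23} = -3.5642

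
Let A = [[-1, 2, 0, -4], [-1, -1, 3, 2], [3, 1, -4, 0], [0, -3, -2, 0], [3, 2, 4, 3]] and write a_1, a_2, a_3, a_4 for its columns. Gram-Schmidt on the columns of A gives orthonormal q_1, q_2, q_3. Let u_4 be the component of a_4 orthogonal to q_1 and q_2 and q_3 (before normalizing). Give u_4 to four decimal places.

a_1 = (-1, -1, 3, 0, 3); ‖a_1‖ = 4.4721, so q_1 = (-0.2236, -0.2236, 0.6708, 0.0000, 0.6708).
q_1·a_2 = (-0.2236)·2 + (-0.2236)·(-1) + 0.6708·1 + 0.0000·(-3) + 0.6708·2 = 1.7889.
u_2 = a_2 − 1.7889·q_1 = (2.4000, -0.6000, -0.2000, -3.0000, 0.8000).
‖u_2‖ = 3.9749, so q_2 = (0.6038, -0.1509, -0.0503, -0.7547, 0.2013).
q_1·a_3 = (-0.2236)·0 + (-0.2236)·3 + 0.6708·(-4) + 0.0000·(-2) + 0.6708·4 = -0.6708; q_2·a_3 = 0.6038·0 + (-0.1509)·3 + (-0.0503)·(-4) + (-0.7547)·(-2) + 0.2013·4 = 2.0629.
u_3 = a_3 + 0.6708·q_1 − 2.0629·q_2 = (-1.3956, 3.1614, -3.4462, -0.4430, 4.0348).
‖u_3‖ = 6.3478, so q_3 = (-0.2199, 0.4980, -0.5429, -0.0698, 0.6356).
q_1·a_4 = (-0.2236)·(-4) + (-0.2236)·2 + 0.6708·0 + 0.0000·0 + 0.6708·3 = 2.4597; q_2·a_4 = 0.6038·(-4) + (-0.1509)·2 + (-0.0503)·0 + (-0.7547)·0 + 0.2013·3 = -2.1132; q_3·a_4 = (-0.2199)·(-4) + 0.4980·2 + (-0.5429)·0 + (-0.0698)·0 + 0.6356·3 = 3.7823.
u_4 = a_4 − 2.4597·q_1 + 2.1132·q_2 − 3.7823·q_3 = (-1.3425, 0.3473, 0.2971, -1.3310, -0.6288).

u_4 = (-1.3425, 0.3473, 0.2971, -1.3310, -0.6288)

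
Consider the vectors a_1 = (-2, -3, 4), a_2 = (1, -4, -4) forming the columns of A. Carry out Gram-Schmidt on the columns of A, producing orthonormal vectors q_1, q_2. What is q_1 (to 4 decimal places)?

q_1 = (-0.3714, -0.5571, 0.7428)

a_1 = (-2, -3, 4); ‖a_1‖ = 5.3852, so q_1 = (-0.3714, -0.5571, 0.7428).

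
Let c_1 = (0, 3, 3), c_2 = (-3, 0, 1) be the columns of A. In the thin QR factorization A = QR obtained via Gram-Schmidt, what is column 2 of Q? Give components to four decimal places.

q_2 = (-0.9733, -0.1622, 0.1622)

c_1 = (0, 3, 3); ‖c_1‖ = 4.2426, so q_1 = (0.0000, 0.7071, 0.7071).
q_1·c_2 = 0.0000·(-3) + 0.7071·0 + 0.7071·1 = 0.7071.
u_2 = c_2 − 0.7071·q_1 = (-3.0000, -0.5000, 0.5000).
‖u_2‖ = 3.0822, so q_2 = (-0.9733, -0.1622, 0.1622).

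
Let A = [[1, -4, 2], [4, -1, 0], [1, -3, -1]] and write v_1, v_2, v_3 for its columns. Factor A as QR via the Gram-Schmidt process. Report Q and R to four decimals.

Q = [[0.2357, -0.7718, 0.5905], [0.9428, 0.3290, 0.0537], [0.2357, -0.5441, -0.8052]], R = [[4.2426, -2.5927, 0.2357], [0.0000, 4.3906, -0.9996], [0.0000, 0.0000, 1.9863]]

q_1 = v_1/‖v_1‖ = (1, 4, 1)/4.2426 = (0.2357, 0.9428, 0.2357).
r_{12} = q_1·v_2 = -2.5927.
u_2 = v_2 + 2.5927·q_1 = (-3.3889, 1.4444, -2.3889).
‖u_2‖ = 4.3906, so q_2 = (-0.7718, 0.3290, -0.5441).
r_{13} = q_1·v_3 = 0.2357; r_{23} = q_2·v_3 = -0.9996.
u_3 = v_3 − 0.2357·q_1 + 0.9996·q_2 = (1.1729, 0.1066, -1.5994).
‖u_3‖ = 1.9863, so q_3 = (0.5905, 0.0537, -0.8052).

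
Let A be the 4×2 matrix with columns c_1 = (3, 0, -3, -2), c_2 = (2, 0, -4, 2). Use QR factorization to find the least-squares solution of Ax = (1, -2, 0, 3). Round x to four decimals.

x = (-0.5542, 0.6566)

q_1 = c_1/‖c_1‖ = (3, 0, -3, -2)/4.6904 = (0.6396, 0.0000, -0.6396, -0.4264).
r_{12} = q_1·c_2 = 2.9848.
u_2 = c_2 − 2.9848·q_1 = (0.0909, 0.0000, -2.0909, 3.2727).
‖u_2‖ = 3.8847, so q_2 = (0.0234, 0.0000, -0.5382, 0.8425).
Qᵀb = (-0.6396, 2.5508).
Back-substitute: x_2 = 2.5508/3.8847 = 0.6566.
x_1 = (-0.6396 − 2.9848·0.6566)/4.6904 = -0.5542.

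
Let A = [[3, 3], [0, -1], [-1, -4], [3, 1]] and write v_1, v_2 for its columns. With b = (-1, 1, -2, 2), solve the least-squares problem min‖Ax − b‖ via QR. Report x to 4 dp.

x = (0.1518, 0.1323)

v_1 = (3, 0, -1, 3); ‖v_1‖ = 4.3589, so q_1 = (0.6882, 0.0000, -0.2294, 0.6882).
q_1·v_2 = 0.6882·3 + 0.0000·(-1) + (-0.2294)·(-4) + 0.6882·1 = 3.6707.
u_2 = v_2 − 3.6707·q_1 = (0.4737, -1.0000, -3.1579, -1.5263).
‖u_2‖ = 3.6778, so q_2 = (0.1288, -0.2719, -0.8586, -0.4150).
Qᵀb = (1.1471, 0.4866).
Back-substitute: x_2 = 0.4866/3.6778 = 0.1323.
x_1 = (1.1471 − 3.6707·0.1323)/4.3589 = 0.1518.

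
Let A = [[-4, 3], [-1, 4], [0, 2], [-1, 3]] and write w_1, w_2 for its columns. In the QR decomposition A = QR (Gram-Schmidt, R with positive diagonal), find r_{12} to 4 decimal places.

r_{12} = -4.4783

w_1 = (-4, -1, 0, -1); ‖w_1‖ = 4.2426, so q_1 = (-0.9428, -0.2357, 0.0000, -0.2357).
r_{12} = q_1·w_2 = -4.4783.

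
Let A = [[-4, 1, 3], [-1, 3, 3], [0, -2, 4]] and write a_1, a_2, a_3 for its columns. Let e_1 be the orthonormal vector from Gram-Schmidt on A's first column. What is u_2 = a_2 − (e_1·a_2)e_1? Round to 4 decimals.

e_1 = a_1/‖a_1‖ = (-4, -1, 0)/4.1231 = (-0.9701, -0.2425, 0.0000).
r_{12} = e_1·a_2 = -1.6977.
u_2 = a_2 + 1.6977·e_1 = (-0.6471, 2.5882, -2.0000).

u_2 = (-0.6471, 2.5882, -2.0000)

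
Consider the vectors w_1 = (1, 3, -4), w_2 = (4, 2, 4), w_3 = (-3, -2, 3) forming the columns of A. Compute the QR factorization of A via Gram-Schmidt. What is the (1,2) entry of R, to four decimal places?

w_1 = (1, 3, -4); ‖w_1‖ = 5.0990, so q_1 = (0.1961, 0.5883, -0.7845).
r_{12} = q_1·w_2 = -1.1767.

r_{12} = -1.1767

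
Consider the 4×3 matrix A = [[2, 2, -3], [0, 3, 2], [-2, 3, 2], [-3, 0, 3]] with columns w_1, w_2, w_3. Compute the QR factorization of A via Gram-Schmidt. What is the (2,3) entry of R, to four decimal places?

q_1 = w_1/‖w_1‖ = (2, 0, -2, -3)/4.1231 = (0.4851, 0.0000, -0.4851, -0.7276).
r_{12} = q_1·w_2 = -0.4851.
u_2 = w_2 + 0.4851·q_1 = (2.2353, 3.0000, 2.7647, -0.3529).
‖u_2‖ = 4.6653, so q_2 = (0.4791, 0.6431, 0.5926, -0.0757).
r_{23} = q_2·w_3 = 0.8070.

r_{23} = 0.8070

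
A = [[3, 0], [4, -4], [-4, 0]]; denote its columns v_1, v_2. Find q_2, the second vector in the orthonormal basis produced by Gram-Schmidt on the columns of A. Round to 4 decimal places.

q_2 = (0.3748, -0.7809, -0.4998)

v_1 = (3, 4, -4); ‖v_1‖ = 6.4031, so q_1 = (0.4685, 0.6247, -0.6247).
q_1·v_2 = 0.4685·0 + 0.6247·(-4) + (-0.6247)·0 = -2.4988.
u_2 = v_2 + 2.4988·q_1 = (1.1707, -2.4390, -1.5610).
‖u_2‖ = 3.1235, so q_2 = (0.3748, -0.7809, -0.4998).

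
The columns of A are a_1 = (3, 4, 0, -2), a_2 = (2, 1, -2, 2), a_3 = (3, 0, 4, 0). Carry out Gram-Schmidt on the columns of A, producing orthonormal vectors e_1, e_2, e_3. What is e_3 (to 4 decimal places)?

e_3 = (0.5512, -0.2589, 0.7306, 0.3089)

a_1 = (3, 4, 0, -2); ‖a_1‖ = 5.3852, so e_1 = (0.5571, 0.7428, 0.0000, -0.3714).
e_1·a_2 = 0.5571·2 + 0.7428·1 + 0.0000·(-2) + (-0.3714)·2 = 1.1142.
u_2 = a_2 − 1.1142·e_1 = (1.3793, 0.1724, -2.0000, 2.4138).
‖u_2‖ = 3.4291, so e_2 = (0.4022, 0.0503, -0.5832, 0.7039).
e_1·a_3 = 0.5571·3 + 0.7428·0 + 0.0000·4 + (-0.3714)·0 = 1.6713; e_2·a_3 = 0.4022·3 + 0.0503·0 + (-0.5832)·4 + 0.7039·0 = -1.1263.
u_3 = a_3 − 1.6713·e_1 + 1.1263·e_2 = (2.5220, -1.1848, 3.3431, 1.4135).
‖u_3‖ = 4.5759, so e_3 = (0.5512, -0.2589, 0.7306, 0.3089).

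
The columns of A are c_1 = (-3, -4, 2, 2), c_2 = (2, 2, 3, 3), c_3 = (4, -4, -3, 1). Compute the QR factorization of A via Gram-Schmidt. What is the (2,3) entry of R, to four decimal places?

c_1 = (-3, -4, 2, 2); ‖c_1‖ = 5.7446, so q_1 = (-0.5222, -0.6963, 0.3482, 0.3482).
q_1·c_2 = (-0.5222)·2 + (-0.6963)·2 + 0.3482·3 + 0.3482·3 = -0.3482.
u_2 = c_2 + 0.3482·q_1 = (1.8182, 1.7576, 3.1212, 3.1212).
‖u_2‖ = 5.0871, so q_2 = (0.3574, 0.3455, 0.6136, 0.6136).
r_{23} = q_2·c_3 = -1.1794.

r_{23} = -1.1794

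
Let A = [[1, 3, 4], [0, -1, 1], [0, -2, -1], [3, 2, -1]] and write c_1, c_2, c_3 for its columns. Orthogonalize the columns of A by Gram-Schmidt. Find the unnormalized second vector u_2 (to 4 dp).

u_2 = (2.1000, -1.0000, -2.0000, -0.7000)

c_1 = (1, 0, 0, 3); ‖c_1‖ = 3.1623, so q_1 = (0.3162, 0.0000, 0.0000, 0.9487).
q_1·c_2 = 0.3162·3 + 0.0000·(-1) + 0.0000·(-2) + 0.9487·2 = 2.8460.
u_2 = c_2 − 2.8460·q_1 = (2.1000, -1.0000, -2.0000, -0.7000).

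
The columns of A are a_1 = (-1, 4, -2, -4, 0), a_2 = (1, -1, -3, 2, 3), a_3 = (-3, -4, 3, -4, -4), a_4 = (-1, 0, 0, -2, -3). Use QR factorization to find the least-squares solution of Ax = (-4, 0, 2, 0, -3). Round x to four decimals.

x = (-0.1749, -0.5124, 0.1053, 0.3557)

e_1 = a_1/‖a_1‖ = (-1, 4, -2, -4, 0)/6.0828 = (-0.1644, 0.6576, -0.3288, -0.6576, 0.0000).
r_{12} = e_1·a_2 = -1.1508.
u_2 = a_2 + 1.1508·e_1 = (0.8108, -0.2432, -3.3784, 1.2432, 3.0000).
‖u_2‖ = 4.7619, so e_2 = (0.1703, -0.0511, -0.7095, 0.2611, 0.6300).
r_{13} = e_1·a_3 = -0.4932; r_{23} = e_2·a_3 = -5.9992.
u_3 = a_3 + 0.4932·e_1 + 5.9992·e_2 = (-2.0596, -3.9821, -1.4184, -2.7580, -0.2205).
‖u_3‖ = 5.4559, so e_3 = (-0.3775, -0.7299, -0.2600, -0.5055, -0.0404).
r_{14} = e_1·a_4 = 1.4796; r_{24} = e_2·a_4 = -2.5824; r_{34} = e_3·a_4 = 1.5098.
u_4 = a_4 − 1.4796·e_1 + 2.5824·e_2 − 1.5098·e_3 = (0.2529, -0.0029, -0.9532, 0.4104, -1.3120).
‖u_4‖ = 1.6919, so e_4 = (0.1495, -0.0017, -0.5634, 0.2426, -0.7755).
Qᵀb = (0.0000, -3.9900, 1.1113, 0.6018).
Back-substitute: x_4 = 0.6018/1.6919 = 0.3557.
x_3 = (1.1113 − 1.5098·0.3557)/5.4559 = 0.1053.
x_2 = (-3.9900 + 5.9992·0.1053 + 2.5824·0.3557)/4.7619 = -0.5124.
x_1 = (0.0000 + 1.1508·(-0.5124) + 0.4932·0.1053 − 1.4796·0.3557)/6.0828 = -0.1749.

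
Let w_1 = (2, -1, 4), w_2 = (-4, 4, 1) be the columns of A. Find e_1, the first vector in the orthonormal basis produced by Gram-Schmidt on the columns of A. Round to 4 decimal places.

e_1 = (0.4364, -0.2182, 0.8729)

e_1 = w_1/‖w_1‖ = (2, -1, 4)/4.5826 = (0.4364, -0.2182, 0.8729).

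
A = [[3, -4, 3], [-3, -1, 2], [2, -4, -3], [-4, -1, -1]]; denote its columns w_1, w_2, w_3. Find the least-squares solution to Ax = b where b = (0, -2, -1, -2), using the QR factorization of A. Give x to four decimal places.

q_1 = w_1/‖w_1‖ = (3, -3, 2, -4)/6.1644 = (0.4867, -0.4867, 0.3244, -0.6489).
r_{12} = q_1·w_2 = -2.1089.
u_2 = w_2 + 2.1089·q_1 = (-2.9737, -2.0263, -3.3158, -2.3684).
‖u_2‖ = 5.4362, so q_2 = (-0.5470, -0.3727, -0.6099, -0.4357).
r_{13} = q_1·w_3 = 0.1622; r_{23} = q_2·w_3 = -0.1210.
u_3 = w_3 − 0.1622·q_1 + 0.1210·q_2 = (2.8549, 2.0338, -3.1264, -0.9475).
‖u_3‖ = 4.7916, so q_3 = (0.5958, 0.4245, -0.6525, -0.1977).
Qᵀb = (1.9467, 2.2268, 0.1990).
Back-substitute: x_3 = 0.1990/4.7916 = 0.0415.
x_2 = (2.2268 + 0.1210·0.0415)/5.4362 = 0.4105.
x_1 = (1.9467 + 2.1089·0.4105 − 0.1622·0.0415)/6.1644 = 0.4551.

x = (0.4551, 0.4105, 0.0415)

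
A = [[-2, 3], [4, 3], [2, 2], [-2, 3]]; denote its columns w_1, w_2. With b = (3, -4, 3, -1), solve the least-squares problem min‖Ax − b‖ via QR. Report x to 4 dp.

w_1 = (-2, 4, 2, -2); ‖w_1‖ = 5.2915, so e_1 = (-0.3780, 0.7559, 0.3780, -0.3780).
e_1·w_2 = (-0.3780)·3 + 0.7559·3 + 0.3780·2 + (-0.3780)·3 = 0.7559.
u_2 = w_2 − 0.7559·e_1 = (3.2857, 2.4286, 1.7143, 3.2857).
‖u_2‖ = 5.5162, so e_2 = (0.5956, 0.4403, 0.3108, 0.5956).
Qᵀb = (-2.6458, 0.3626).
Back-substitute: x_2 = 0.3626/5.5162 = 0.0657.
x_1 = (-2.6458 − 0.7559·0.0657)/5.2915 = -0.5094.

x = (-0.5094, 0.0657)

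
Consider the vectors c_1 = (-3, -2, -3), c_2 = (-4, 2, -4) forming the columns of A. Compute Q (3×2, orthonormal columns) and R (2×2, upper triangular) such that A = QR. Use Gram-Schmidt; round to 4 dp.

Q = [[-0.6396, -0.3015], [-0.4264, 0.9045], [-0.6396, -0.3015]], R = [[4.6904, 4.2640], [0.0000, 4.2212]]

q_1 = c_1/‖c_1‖ = (-3, -2, -3)/4.6904 = (-0.6396, -0.4264, -0.6396).
r_{12} = q_1·c_2 = 4.2640.
u_2 = c_2 − 4.2640·q_1 = (-1.2727, 3.8182, -1.2727).
‖u_2‖ = 4.2212, so q_2 = (-0.3015, 0.9045, -0.3015).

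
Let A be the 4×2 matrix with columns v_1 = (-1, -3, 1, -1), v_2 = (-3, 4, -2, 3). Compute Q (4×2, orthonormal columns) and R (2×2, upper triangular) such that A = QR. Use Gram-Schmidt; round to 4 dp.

Q = [[-0.2887, -0.8951], [-0.8660, 0.1074], [0.2887, -0.1790], [-0.2887, 0.3939]], R = [[3.4641, -4.0415], [0.0000, 4.6547]]

v_1 = (-1, -3, 1, -1); ‖v_1‖ = 3.4641, so e_1 = (-0.2887, -0.8660, 0.2887, -0.2887).
e_1·v_2 = (-0.2887)·(-3) + (-0.8660)·4 + 0.2887·(-2) + (-0.2887)·3 = -4.0415.
u_2 = v_2 + 4.0415·e_1 = (-4.1667, 0.5000, -0.8333, 1.8333).
‖u_2‖ = 4.6547, so e_2 = (-0.8951, 0.1074, -0.1790, 0.3939).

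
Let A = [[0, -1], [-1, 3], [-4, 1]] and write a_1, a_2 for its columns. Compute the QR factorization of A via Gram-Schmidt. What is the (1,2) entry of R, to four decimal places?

r_{12} = -1.6977

a_1 = (0, -1, -4); ‖a_1‖ = 4.1231, so q_1 = (0.0000, -0.2425, -0.9701).
r_{12} = q_1·a_2 = -1.6977.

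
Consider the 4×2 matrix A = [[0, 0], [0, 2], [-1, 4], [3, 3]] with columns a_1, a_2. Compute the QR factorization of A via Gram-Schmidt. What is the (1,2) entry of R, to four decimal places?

e_1 = a_1/‖a_1‖ = (0, 0, -1, 3)/3.1623 = (0.0000, 0.0000, -0.3162, 0.9487).
r_{12} = e_1·a_2 = 1.5811.

r_{12} = 1.5811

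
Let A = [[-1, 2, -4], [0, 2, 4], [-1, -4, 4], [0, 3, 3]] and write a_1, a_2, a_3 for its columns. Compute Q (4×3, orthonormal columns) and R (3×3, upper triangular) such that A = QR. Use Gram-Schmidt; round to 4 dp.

a_1 = (-1, 0, -1, 0); ‖a_1‖ = 1.4142, so q_1 = (-0.7071, 0.0000, -0.7071, 0.0000).
q_1·a_2 = (-0.7071)·2 + 0.0000·2 + (-0.7071)·(-4) + 0.0000·3 = 1.4142.
u_2 = a_2 − 1.4142·q_1 = (3.0000, 2.0000, -3.0000, 3.0000).
‖u_2‖ = 5.5678, so q_2 = (0.5388, 0.3592, -0.5388, 0.5388).
q_1·a_3 = (-0.7071)·(-4) + 0.0000·4 + (-0.7071)·4 + 0.0000·3 = 0.0000; q_2·a_3 = 0.5388·(-4) + 0.3592·4 + (-0.5388)·4 + 0.5388·3 = -1.2572.
u_3 = a_3 + 0.0000·q_1 + 1.2572·q_2 = (-3.3226, 4.4516, 3.3226, 3.6774).
‖u_3‖ = 7.4444, so q_3 = (-0.4463, 0.5980, 0.4463, 0.4940).

Q = [[-0.7071, 0.5388, -0.4463], [0.0000, 0.3592, 0.5980], [-0.7071, -0.5388, 0.4463], [0.0000, 0.5388, 0.4940]], R = [[1.4142, 1.4142, 0.0000], [0.0000, 5.5678, -1.2572], [0.0000, 0.0000, 7.4444]]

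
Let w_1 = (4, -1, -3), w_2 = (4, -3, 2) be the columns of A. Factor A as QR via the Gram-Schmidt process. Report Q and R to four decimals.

w_1 = (4, -1, -3); ‖w_1‖ = 5.0990, so e_1 = (0.7845, -0.1961, -0.5883).
e_1·w_2 = 0.7845·4 + (-0.1961)·(-3) + (-0.5883)·2 = 2.5495.
u_2 = w_2 − 2.5495·e_1 = (2.0000, -2.5000, 3.5000).
‖u_2‖ = 4.7434, so e_2 = (0.4216, -0.5270, 0.7379).

Q = [[0.7845, 0.4216], [-0.1961, -0.5270], [-0.5883, 0.7379]], R = [[5.0990, 2.5495], [0.0000, 4.7434]]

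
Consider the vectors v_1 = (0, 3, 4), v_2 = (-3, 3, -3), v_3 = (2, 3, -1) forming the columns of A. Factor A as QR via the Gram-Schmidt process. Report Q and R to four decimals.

Q = [[0.0000, -0.5812, 0.8137], [0.6000, 0.6510, 0.4650], [0.8000, -0.4882, -0.3487]], R = [[5.0000, -0.6000, 1.0000], [0.0000, 5.1614, 1.2787], [0.0000, 0.0000, 3.3712]]

v_1 = (0, 3, 4); ‖v_1‖ = 5.0000, so q_1 = (0.0000, 0.6000, 0.8000).
q_1·v_2 = 0.0000·(-3) + 0.6000·3 + 0.8000·(-3) = -0.6000.
u_2 = v_2 + 0.6000·q_1 = (-3.0000, 3.3600, -2.5200).
‖u_2‖ = 5.1614, so q_2 = (-0.5812, 0.6510, -0.4882).
q_1·v_3 = 0.0000·2 + 0.6000·3 + 0.8000·(-1) = 1.0000; q_2·v_3 = (-0.5812)·2 + 0.6510·3 + (-0.4882)·(-1) = 1.2787.
u_3 = v_3 − 1.0000·q_1 − 1.2787·q_2 = (2.7432, 1.5676, -1.1757).
‖u_3‖ = 3.3712, so q_3 = (0.8137, 0.4650, -0.3487).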